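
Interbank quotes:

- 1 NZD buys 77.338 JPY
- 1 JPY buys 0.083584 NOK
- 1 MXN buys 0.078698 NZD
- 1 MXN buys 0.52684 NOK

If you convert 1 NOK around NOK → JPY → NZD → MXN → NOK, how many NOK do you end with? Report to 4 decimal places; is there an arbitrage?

Around NOK → JPY → NZD → MXN → NOK: 1 ÷ 0.083584 ÷ 77.338 ÷ 0.078698 × 0.52684 = 1.035616
Product > 1; profitable direction is NOK → JPY → NZD → MXN → NOK.

1.0356 (arbitrage exists)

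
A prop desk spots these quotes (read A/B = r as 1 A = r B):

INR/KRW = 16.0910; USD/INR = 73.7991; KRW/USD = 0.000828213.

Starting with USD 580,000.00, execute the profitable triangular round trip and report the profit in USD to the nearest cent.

Profitable loop is USD → KRW → INR → USD:
USD 580,000.00 ÷ 0.000828213 = KRW 700,302,941
KRW 700,302,941 ÷ 16.0910 = INR 43,521,405.84
INR 43,521,405.84 ÷ 73.7991 = USD 589,728.14
Profit = USD 589,728.14 − USD 580,000.00

Profit: USD 9,728.14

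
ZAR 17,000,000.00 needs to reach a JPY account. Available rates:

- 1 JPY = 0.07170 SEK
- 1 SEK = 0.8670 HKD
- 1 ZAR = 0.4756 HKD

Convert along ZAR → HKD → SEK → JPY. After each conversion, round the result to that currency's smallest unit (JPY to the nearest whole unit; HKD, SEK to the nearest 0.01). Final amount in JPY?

JPY 130,062,625

ZAR 17,000,000.00 × 0.4756 = HKD 8,085,200.00
HKD 8,085,200.00 ÷ 0.8670 = SEK 9,325,490.20
SEK 9,325,490.20 ÷ 0.07170 = JPY 130,062,625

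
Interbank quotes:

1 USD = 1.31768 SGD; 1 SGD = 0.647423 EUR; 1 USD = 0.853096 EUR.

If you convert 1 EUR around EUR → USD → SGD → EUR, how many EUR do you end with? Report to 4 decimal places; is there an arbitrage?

1.0000 (no arbitrage)

Around EUR → USD → SGD → EUR: 1 ÷ 0.853096 × 1.31768 × 0.647423 = 1.000000
Product ≈ 1 (deviation 0.000%, within rounding noise).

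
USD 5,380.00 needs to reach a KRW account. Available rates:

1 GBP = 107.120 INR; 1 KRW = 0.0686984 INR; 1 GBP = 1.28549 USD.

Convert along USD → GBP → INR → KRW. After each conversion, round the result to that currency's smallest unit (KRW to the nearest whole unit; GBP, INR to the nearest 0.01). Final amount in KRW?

KRW 6,525,849

USD 5,380.00 ÷ 1.28549 = GBP 4,185.17
GBP 4,185.17 × 107.120 = INR 448,315.41
INR 448,315.41 ÷ 0.0686984 = KRW 6,525,849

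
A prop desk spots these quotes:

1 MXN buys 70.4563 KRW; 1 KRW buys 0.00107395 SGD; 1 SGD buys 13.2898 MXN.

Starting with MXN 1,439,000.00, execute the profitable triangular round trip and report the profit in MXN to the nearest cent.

Profitable loop is MXN → KRW → SGD → MXN:
MXN 1,439,000.00 × 70.4563 = KRW 101,386,616
KRW 101,386,616 × 0.00107395 = SGD 108,884.16
SGD 108,884.16 × 13.2898 = MXN 1,447,048.66
Profit = MXN 1,447,048.66 − MXN 1,439,000.00

Profit: MXN 8,048.66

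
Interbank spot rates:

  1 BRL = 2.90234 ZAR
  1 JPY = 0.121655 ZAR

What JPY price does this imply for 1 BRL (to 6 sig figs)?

1 BRL × 2.90234 = 2.90234 ZAR
2.90234 ZAR ÷ 0.121655 = 23.8571 JPY

BRL/JPY = 23.8571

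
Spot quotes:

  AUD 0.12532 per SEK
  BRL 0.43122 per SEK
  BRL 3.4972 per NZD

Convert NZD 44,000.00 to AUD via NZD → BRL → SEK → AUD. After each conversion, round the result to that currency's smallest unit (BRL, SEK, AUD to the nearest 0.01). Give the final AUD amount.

AUD 44,719.26

NZD 44,000.00 × 3.4972 = BRL 153,876.80
BRL 153,876.80 ÷ 0.43122 = SEK 356,840.59
SEK 356,840.59 × 0.12532 = AUD 44,719.26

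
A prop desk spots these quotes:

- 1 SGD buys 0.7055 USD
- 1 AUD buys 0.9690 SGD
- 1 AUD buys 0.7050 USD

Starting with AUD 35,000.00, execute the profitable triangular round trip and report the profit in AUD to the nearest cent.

Profit: AUD 1,094.11

Profitable loop is AUD → USD → SGD → AUD:
AUD 35,000.00 × 0.7050 = USD 24,675.00
USD 24,675.00 ÷ 0.7055 = SGD 34,975.19
SGD 34,975.19 ÷ 0.9690 = AUD 36,094.11
Profit = AUD 36,094.11 − AUD 35,000.00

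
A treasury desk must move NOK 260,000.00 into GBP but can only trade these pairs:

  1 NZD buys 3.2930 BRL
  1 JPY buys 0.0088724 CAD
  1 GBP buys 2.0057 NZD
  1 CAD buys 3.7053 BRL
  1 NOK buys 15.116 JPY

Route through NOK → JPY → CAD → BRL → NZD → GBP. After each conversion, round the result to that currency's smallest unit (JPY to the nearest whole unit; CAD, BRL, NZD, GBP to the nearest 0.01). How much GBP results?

NOK 260,000.00 × 15.116 = JPY 3,930,160
JPY 3,930,160 × 0.0088724 = CAD 34,869.95
CAD 34,869.95 × 3.7053 = BRL 129,203.63
BRL 129,203.63 ÷ 3.2930 = NZD 39,235.84
NZD 39,235.84 ÷ 2.0057 = GBP 19,562.17

GBP 19,562.17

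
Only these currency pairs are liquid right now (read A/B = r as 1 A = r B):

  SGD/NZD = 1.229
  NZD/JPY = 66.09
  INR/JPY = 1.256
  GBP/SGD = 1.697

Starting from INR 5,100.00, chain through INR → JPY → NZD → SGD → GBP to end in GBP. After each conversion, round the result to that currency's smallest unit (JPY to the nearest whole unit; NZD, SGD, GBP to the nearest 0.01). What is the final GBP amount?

INR 5,100.00 × 1.256 = JPY 6,406
JPY 6,406 ÷ 66.09 = NZD 96.93
NZD 96.93 ÷ 1.229 = SGD 78.87
SGD 78.87 ÷ 1.697 = GBP 46.48

GBP 46.48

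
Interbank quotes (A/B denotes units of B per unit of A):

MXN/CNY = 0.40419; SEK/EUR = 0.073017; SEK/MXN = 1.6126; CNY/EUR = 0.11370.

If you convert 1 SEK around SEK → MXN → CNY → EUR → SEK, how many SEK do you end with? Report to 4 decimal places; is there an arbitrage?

Around SEK → MXN → CNY → EUR → SEK: 1 × 1.6126 × 0.40419 × 0.11370 ÷ 0.073017 = 1.014959
Product > 1; profitable direction is SEK → MXN → CNY → EUR → SEK.

1.0150 (arbitrage exists)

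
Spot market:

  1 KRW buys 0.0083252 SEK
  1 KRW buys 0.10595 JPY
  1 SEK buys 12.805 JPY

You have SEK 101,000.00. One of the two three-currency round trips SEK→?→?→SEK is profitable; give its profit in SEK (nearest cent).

Profitable loop is SEK → JPY → KRW → SEK:
SEK 101,000.00 × 12.805 = JPY 1,293,305
JPY 1,293,305 ÷ 0.10595 = KRW 12,206,748
KRW 12,206,748 × 0.0083252 = SEK 101,623.62
Profit = SEK 101,623.62 − SEK 101,000.00

Profit: SEK 623.62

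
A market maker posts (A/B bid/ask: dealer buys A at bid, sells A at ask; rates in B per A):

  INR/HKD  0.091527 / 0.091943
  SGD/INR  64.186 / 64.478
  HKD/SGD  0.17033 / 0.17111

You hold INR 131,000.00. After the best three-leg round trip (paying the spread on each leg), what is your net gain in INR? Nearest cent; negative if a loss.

Best loop INR → HKD → SGD → INR:
INR 131,000.00 × 0.091527 (sell INR at bid) = HKD 11,990.04
HKD 11,990.04 × 0.17033 (sell HKD at bid) = SGD 2,042.26
SGD 2,042.26 × 64.186 (sell SGD at bid) = INR 131,084.69

Net profit: INR 84.69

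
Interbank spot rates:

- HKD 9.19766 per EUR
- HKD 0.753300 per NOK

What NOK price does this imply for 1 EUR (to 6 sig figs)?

1 EUR × 9.19766 = 9.19766 HKD
9.19766 HKD ÷ 0.753300 = 12.2098 NOK

EUR/NOK = 12.2098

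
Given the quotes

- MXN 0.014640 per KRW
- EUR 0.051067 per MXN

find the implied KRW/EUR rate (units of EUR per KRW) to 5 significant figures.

1 KRW × 0.014640 = 0.01464 MXN
0.01464 MXN × 0.051067 = 0.000747621 EUR

KRW/EUR = 0.00074762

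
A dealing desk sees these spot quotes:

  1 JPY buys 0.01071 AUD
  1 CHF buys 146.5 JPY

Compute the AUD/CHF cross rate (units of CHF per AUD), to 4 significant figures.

AUD/CHF = 0.6373

1 AUD ÷ 0.01071 = 93.3707 JPY
93.3707 JPY ÷ 146.5 = 0.637343 CHF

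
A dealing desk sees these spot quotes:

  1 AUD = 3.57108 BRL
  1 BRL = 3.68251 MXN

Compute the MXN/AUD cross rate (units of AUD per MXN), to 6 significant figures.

1 MXN ÷ 3.68251 = 0.271554 BRL
0.271554 BRL ÷ 3.57108 = 0.0760425 AUD

MXN/AUD = 0.0760425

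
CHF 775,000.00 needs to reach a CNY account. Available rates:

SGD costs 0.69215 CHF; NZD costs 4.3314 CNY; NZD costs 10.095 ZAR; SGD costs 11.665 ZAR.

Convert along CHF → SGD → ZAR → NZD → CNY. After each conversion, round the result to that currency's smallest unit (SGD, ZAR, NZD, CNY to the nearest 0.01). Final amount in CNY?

CHF 775,000.00 ÷ 0.69215 = SGD 1,119,699.49
SGD 1,119,699.49 × 11.665 = ZAR 13,061,294.55
ZAR 13,061,294.55 ÷ 10.095 = NZD 1,293,837.99
NZD 1,293,837.99 × 4.3314 = CNY 5,604,129.87

CNY 5,604,129.87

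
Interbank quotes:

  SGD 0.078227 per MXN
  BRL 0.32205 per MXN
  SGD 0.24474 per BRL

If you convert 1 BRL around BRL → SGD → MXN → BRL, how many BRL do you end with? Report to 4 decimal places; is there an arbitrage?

Around BRL → SGD → MXN → BRL: 1 × 0.24474 ÷ 0.078227 × 0.32205 = 1.007562
Product > 1; profitable direction is BRL → SGD → MXN → BRL.

1.0076 (arbitrage exists)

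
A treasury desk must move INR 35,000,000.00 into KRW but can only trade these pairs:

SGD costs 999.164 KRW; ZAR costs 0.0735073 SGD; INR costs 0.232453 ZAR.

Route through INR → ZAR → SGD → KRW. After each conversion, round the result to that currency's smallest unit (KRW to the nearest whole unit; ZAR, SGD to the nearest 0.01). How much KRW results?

KRW 597,544,765

INR 35,000,000.00 × 0.232453 = ZAR 8,135,855.00
ZAR 8,135,855.00 × 0.0735073 = SGD 598,044.73
SGD 598,044.73 × 999.164 = KRW 597,544,765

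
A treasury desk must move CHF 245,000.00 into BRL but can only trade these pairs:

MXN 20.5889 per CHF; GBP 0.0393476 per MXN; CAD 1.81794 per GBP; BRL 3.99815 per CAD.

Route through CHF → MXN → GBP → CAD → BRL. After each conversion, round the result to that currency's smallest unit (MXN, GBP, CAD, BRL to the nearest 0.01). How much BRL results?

BRL 1,442,633.79

CHF 245,000.00 × 20.5889 = MXN 5,044,280.50
MXN 5,044,280.50 × 0.0393476 = GBP 198,480.33
GBP 198,480.33 × 1.81794 = CAD 360,825.33
CAD 360,825.33 × 3.99815 = BRL 1,442,633.79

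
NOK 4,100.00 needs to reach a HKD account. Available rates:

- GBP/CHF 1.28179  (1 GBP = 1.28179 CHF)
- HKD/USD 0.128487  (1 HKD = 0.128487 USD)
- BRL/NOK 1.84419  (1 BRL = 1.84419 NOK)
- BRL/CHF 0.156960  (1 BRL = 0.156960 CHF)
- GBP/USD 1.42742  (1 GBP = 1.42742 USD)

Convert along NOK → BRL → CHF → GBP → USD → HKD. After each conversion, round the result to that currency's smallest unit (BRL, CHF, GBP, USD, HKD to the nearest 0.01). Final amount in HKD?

HKD 3,024.43

NOK 4,100.00 ÷ 1.84419 = BRL 2,223.20
BRL 2,223.20 × 0.156960 = CHF 348.95
CHF 348.95 ÷ 1.28179 = GBP 272.24
GBP 272.24 × 1.42742 = USD 388.60
USD 388.60 ÷ 0.128487 = HKD 3,024.43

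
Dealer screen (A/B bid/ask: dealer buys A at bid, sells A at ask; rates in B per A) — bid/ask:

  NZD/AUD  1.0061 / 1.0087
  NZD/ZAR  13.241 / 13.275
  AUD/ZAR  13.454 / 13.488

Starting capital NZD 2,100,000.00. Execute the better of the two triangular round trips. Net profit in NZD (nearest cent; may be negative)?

Best loop NZD → AUD → ZAR → NZD:
NZD 2,100,000.00 × 1.0061 (sell NZD at bid) = AUD 2,112,810.00
AUD 2,112,810.00 × 13.454 (sell AUD at bid) = ZAR 28,425,745.74
ZAR 28,425,745.74 ÷ 13.275 (buy NZD at ask) = NZD 2,141,299.11

Net profit: NZD 41,299.11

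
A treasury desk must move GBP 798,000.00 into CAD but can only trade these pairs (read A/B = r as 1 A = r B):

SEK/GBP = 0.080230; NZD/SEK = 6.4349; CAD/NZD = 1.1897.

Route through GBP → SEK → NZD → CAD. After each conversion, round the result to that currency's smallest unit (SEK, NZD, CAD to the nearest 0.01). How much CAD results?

GBP 798,000.00 ÷ 0.080230 = SEK 9,946,404.09
SEK 9,946,404.09 ÷ 6.4349 = NZD 1,545,696.76
NZD 1,545,696.76 ÷ 1.1897 = CAD 1,299,232.38

CAD 1,299,232.38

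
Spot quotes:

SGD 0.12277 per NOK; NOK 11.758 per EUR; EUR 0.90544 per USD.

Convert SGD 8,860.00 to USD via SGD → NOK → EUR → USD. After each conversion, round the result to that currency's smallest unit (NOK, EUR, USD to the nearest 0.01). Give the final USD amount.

SGD 8,860.00 ÷ 0.12277 = NOK 72,167.47
NOK 72,167.47 ÷ 11.758 = EUR 6,137.73
EUR 6,137.73 ÷ 0.90544 = USD 6,778.73

USD 6,778.73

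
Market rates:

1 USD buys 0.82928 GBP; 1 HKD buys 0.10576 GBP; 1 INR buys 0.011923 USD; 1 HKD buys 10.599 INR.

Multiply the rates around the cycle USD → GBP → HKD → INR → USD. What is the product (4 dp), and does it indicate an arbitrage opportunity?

Around USD → GBP → HKD → INR → USD: 1 × 0.82928 ÷ 0.10576 × 10.599 × 0.011923 = 0.990901
Product < 1; profitable direction is USD → INR → HKD → GBP → USD.

0.9909 (arbitrage exists)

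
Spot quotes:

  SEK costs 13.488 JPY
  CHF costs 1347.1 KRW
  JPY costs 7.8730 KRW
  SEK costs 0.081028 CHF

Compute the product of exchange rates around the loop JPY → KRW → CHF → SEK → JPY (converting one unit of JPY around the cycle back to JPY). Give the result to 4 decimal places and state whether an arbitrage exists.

0.9729 (arbitrage exists)

Around JPY → KRW → CHF → SEK → JPY: 1 × 7.8730 ÷ 1347.1 ÷ 0.081028 × 13.488 = 0.972866
Product < 1; profitable direction is JPY → SEK → CHF → KRW → JPY.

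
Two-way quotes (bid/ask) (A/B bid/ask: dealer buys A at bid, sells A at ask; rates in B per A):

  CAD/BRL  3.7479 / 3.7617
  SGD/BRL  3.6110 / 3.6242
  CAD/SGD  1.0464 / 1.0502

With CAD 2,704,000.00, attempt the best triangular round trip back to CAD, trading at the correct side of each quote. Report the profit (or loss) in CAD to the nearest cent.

Best loop CAD → SGD → BRL → CAD:
CAD 2,704,000.00 × 1.0464 (sell CAD at bid) = SGD 2,829,465.60
SGD 2,829,465.60 × 3.6110 (sell SGD at bid) = BRL 10,217,200.28
BRL 10,217,200.28 ÷ 3.7617 (buy CAD at ask) = CAD 2,716,112.47

Net profit: CAD 12,112.47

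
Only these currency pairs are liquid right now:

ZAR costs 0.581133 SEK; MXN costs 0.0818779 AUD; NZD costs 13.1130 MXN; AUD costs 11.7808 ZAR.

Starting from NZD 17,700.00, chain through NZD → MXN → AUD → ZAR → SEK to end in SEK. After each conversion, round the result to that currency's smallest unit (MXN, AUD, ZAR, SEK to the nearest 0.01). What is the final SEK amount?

NZD 17,700.00 × 13.1130 = MXN 232,100.10
MXN 232,100.10 × 0.0818779 = AUD 19,003.87
AUD 19,003.87 × 11.7808 = ZAR 223,880.79
ZAR 223,880.79 × 0.581133 = SEK 130,104.52

SEK 130,104.52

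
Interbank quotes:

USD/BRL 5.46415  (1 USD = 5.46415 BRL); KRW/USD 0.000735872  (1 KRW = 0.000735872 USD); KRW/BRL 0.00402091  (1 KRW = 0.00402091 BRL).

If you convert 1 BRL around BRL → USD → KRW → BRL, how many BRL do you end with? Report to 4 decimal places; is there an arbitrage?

Around BRL → USD → KRW → BRL: 1 ÷ 5.46415 ÷ 0.000735872 × 0.00402091 = 0.999999
Product ≈ 1 (deviation 0.000%, within rounding noise).

1.0000 (no arbitrage)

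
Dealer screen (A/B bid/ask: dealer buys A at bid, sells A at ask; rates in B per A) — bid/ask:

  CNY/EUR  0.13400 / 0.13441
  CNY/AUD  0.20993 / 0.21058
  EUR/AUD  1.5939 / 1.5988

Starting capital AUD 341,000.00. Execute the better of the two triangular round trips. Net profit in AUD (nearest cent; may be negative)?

Net profit: AUD 4,862.22

Best loop AUD → CNY → EUR → AUD:
AUD 341,000.00 ÷ 0.21058 (buy CNY at ask) = CNY 1,619,337.07
CNY 1,619,337.07 × 0.13400 (sell CNY at bid) = EUR 216,991.17
EUR 216,991.17 × 1.5939 (sell EUR at bid) = AUD 345,862.22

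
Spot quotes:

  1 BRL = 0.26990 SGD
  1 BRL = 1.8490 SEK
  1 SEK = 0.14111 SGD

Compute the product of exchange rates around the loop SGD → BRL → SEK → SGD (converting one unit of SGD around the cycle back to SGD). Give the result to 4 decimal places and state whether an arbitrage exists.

0.9667 (arbitrage exists)

Around SGD → BRL → SEK → SGD: 1 ÷ 0.26990 × 1.8490 × 0.14111 = 0.966700
Product < 1; profitable direction is SGD → SEK → BRL → SGD.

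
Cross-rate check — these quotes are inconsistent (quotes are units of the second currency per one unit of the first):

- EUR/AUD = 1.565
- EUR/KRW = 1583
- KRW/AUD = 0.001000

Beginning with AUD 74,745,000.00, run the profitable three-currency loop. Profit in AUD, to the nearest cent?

Profit: AUD 859,686.90

Profitable loop is AUD → EUR → KRW → AUD:
AUD 74,745,000.00 ÷ 1.565 = EUR 47,760,383.39
EUR 47,760,383.39 × 1583 = KRW 75,604,686,901
KRW 75,604,686,901 × 0.001000 = AUD 75,604,686.90
Profit = AUD 75,604,686.90 − AUD 74,745,000.00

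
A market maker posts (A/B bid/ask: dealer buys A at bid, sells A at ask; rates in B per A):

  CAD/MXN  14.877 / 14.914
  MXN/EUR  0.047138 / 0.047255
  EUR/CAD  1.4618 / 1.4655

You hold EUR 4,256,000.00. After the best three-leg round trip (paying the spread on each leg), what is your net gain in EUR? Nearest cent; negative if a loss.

Net profit: EUR 106,908.37

Best loop EUR → CAD → MXN → EUR:
EUR 4,256,000.00 × 1.4618 (sell EUR at bid) = CAD 6,221,420.80
CAD 6,221,420.80 × 14.877 (sell CAD at bid) = MXN 92,556,077.24
MXN 92,556,077.24 × 0.047138 (sell MXN at bid) = EUR 4,362,908.37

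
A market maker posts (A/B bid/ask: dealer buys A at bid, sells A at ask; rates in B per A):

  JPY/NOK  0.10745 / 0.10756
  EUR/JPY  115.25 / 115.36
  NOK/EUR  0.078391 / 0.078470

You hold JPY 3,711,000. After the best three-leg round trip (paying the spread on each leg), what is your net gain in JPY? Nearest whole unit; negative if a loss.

Net profit: JPY 100,371

Best loop JPY → EUR → NOK → JPY:
JPY 3,711,000 ÷ 115.36 (buy EUR at ask) = EUR 32,168.86
EUR 32,168.86 ÷ 0.078470 (buy NOK at ask) = NOK 409,951.10
NOK 409,951.10 ÷ 0.10756 (buy JPY at ask) = JPY 3,811,371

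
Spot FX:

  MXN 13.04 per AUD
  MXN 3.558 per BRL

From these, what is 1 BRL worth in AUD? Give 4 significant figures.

1 BRL × 3.558 = 3.558 MXN
3.558 MXN ÷ 13.04 = 0.272853 AUD

BRL/AUD = 0.2729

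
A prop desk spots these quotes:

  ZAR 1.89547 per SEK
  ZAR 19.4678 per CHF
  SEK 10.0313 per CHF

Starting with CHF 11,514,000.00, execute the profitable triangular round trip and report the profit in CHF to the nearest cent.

Profitable loop is CHF → ZAR → SEK → CHF:
CHF 11,514,000.00 × 19.4678 = ZAR 224,152,249.20
ZAR 224,152,249.20 ÷ 1.89547 = SEK 118,256,817.15
SEK 118,256,817.15 ÷ 10.0313 = CHF 11,788,782.82
Profit = CHF 11,788,782.82 − CHF 11,514,000.00

Profit: CHF 274,782.82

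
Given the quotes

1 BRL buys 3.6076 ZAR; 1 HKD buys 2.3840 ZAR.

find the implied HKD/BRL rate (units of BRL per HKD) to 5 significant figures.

HKD/BRL = 0.66083

1 HKD × 2.3840 = 2.384 ZAR
2.384 ZAR ÷ 3.6076 = 0.660827 BRL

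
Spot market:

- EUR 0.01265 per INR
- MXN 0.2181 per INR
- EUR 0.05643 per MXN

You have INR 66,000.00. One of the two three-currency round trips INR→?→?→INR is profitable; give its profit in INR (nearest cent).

Profitable loop is INR → EUR → MXN → INR:
INR 66,000.00 × 0.01265 = EUR 834.90
EUR 834.90 ÷ 0.05643 = MXN 14,795.32
MXN 14,795.32 ÷ 0.2181 = INR 67,837.33
Profit = INR 67,837.33 − INR 66,000.00

Profit: INR 1,837.33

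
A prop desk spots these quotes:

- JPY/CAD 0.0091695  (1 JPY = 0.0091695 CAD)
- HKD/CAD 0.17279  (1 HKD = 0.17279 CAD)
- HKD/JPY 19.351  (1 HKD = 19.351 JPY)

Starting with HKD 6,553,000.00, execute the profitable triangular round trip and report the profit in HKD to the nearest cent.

Profitable loop is HKD → JPY → CAD → HKD:
HKD 6,553,000.00 × 19.351 = JPY 126,807,103
JPY 126,807,103 × 0.0091695 = CAD 1,162,757.73
CAD 1,162,757.73 ÷ 0.17279 = HKD 6,729,311.48
Profit = HKD 6,729,311.48 − HKD 6,553,000.00

Profit: HKD 176,311.48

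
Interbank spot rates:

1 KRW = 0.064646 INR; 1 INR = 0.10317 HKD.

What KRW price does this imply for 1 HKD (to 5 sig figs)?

HKD/KRW = 149.94

1 HKD ÷ 0.10317 = 9.69274 INR
9.69274 INR ÷ 0.064646 = 149.936 KRW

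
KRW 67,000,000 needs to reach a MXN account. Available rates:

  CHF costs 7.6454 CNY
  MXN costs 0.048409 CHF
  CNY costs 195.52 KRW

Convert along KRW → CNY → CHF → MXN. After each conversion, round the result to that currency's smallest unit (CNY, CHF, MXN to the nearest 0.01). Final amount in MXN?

KRW 67,000,000 ÷ 195.52 = CNY 342,675.94
CNY 342,675.94 ÷ 7.6454 = CHF 44,821.19
CHF 44,821.19 ÷ 0.048409 = MXN 925,885.48

MXN 925,885.48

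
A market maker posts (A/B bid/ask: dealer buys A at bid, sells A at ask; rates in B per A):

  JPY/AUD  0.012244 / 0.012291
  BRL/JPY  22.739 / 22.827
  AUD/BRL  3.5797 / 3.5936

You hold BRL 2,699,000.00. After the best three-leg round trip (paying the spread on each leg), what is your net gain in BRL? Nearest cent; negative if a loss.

Net result: BRL -9,050.05 (no profitable arbitrage after spreads)

Best loop BRL → JPY → AUD → BRL:
BRL 2,699,000.00 × 22.739 (sell BRL at bid) = JPY 61,372,561
JPY 61,372,561 × 0.012244 (sell JPY at bid) = AUD 751,445.64
AUD 751,445.64 × 3.5797 (sell AUD at bid) = BRL 2,689,949.95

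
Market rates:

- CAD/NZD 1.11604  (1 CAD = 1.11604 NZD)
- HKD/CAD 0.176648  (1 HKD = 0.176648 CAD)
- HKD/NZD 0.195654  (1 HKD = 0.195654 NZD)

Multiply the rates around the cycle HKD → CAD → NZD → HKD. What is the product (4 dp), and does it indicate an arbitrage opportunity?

1.0076 (arbitrage exists)

Around HKD → CAD → NZD → HKD: 1 × 0.176648 × 1.11604 ÷ 0.195654 = 1.007627
Product > 1; profitable direction is HKD → CAD → NZD → HKD.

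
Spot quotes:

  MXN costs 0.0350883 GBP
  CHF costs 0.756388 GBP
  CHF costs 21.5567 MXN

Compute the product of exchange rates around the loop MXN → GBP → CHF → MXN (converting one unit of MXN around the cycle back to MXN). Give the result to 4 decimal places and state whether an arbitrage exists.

Around MXN → GBP → CHF → MXN: 1 × 0.0350883 ÷ 0.756388 × 21.5567 = 1.000000
Product ≈ 1 (deviation 0.000%, within rounding noise).

1.0000 (no arbitrage)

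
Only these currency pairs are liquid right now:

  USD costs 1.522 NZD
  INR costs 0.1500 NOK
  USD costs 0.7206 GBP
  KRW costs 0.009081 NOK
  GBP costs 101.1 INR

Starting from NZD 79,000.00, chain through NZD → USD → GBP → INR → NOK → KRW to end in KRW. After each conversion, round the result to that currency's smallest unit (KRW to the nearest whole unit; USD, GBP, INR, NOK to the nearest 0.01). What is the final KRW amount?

NZD 79,000.00 ÷ 1.522 = USD 51,905.39
USD 51,905.39 × 0.7206 = GBP 37,403.02
GBP 37,403.02 × 101.1 = INR 3,781,445.32
INR 3,781,445.32 × 0.1500 = NOK 567,216.80
NOK 567,216.80 ÷ 0.009081 = KRW 62,461,932

KRW 62,461,932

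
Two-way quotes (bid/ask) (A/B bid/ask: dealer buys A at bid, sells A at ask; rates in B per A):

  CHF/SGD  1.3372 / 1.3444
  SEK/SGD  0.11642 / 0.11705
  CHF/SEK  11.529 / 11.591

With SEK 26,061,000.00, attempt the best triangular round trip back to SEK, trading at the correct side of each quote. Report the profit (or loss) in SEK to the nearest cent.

Net result: SEK -42,526.88 (no profitable arbitrage after spreads)

Best loop SEK → SGD → CHF → SEK:
SEK 26,061,000.00 × 0.11642 (sell SEK at bid) = SGD 3,034,021.62
SGD 3,034,021.62 ÷ 1.3444 (buy CHF at ask) = CHF 2,256,784.90
CHF 2,256,784.90 × 11.529 (sell CHF at bid) = SEK 26,018,473.12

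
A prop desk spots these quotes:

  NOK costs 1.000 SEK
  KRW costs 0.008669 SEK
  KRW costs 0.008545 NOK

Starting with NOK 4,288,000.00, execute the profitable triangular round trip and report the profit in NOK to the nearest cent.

Profit: NOK 62,224.93

Profitable loop is NOK → KRW → SEK → NOK:
NOK 4,288,000.00 ÷ 0.008545 = KRW 501,813,926
KRW 501,813,926 × 0.008669 = SEK 4,350,224.93
SEK 4,350,224.93 ÷ 1.000 = NOK 4,350,224.93
Profit = NOK 4,350,224.93 − NOK 4,288,000.00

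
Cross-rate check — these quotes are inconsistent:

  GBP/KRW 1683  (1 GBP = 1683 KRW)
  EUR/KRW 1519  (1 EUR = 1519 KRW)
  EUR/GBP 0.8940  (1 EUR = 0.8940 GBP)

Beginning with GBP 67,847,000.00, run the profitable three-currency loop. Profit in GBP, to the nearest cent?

Profit: GBP 649,248.84

Profitable loop is GBP → EUR → KRW → GBP:
GBP 67,847,000.00 ÷ 0.8940 = EUR 75,891,498.88
EUR 75,891,498.88 × 1519 = KRW 115,279,186,801
KRW 115,279,186,801 ÷ 1683 = GBP 68,496,248.84
Profit = GBP 68,496,248.84 − GBP 67,847,000.00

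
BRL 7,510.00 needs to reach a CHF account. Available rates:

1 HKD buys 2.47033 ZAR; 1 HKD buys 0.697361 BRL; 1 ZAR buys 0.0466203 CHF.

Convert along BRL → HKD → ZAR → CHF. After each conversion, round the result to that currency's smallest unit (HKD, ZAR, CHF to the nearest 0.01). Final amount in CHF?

BRL 7,510.00 ÷ 0.697361 = HKD 10,769.17
HKD 10,769.17 × 2.47033 = ZAR 26,603.40
ZAR 26,603.40 × 0.0466203 = CHF 1,240.26

CHF 1,240.26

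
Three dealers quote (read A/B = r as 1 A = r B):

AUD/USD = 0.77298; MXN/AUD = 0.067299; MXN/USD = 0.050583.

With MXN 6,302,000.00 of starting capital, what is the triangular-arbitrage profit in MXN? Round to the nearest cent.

Profitable loop is MXN → AUD → USD → MXN:
MXN 6,302,000.00 × 0.067299 = AUD 424,118.30
AUD 424,118.30 × 0.77298 = USD 327,834.96
USD 327,834.96 ÷ 0.050583 = MXN 6,481,129.27
Profit = MXN 6,481,129.27 − MXN 6,302,000.00

Profit: MXN 179,129.27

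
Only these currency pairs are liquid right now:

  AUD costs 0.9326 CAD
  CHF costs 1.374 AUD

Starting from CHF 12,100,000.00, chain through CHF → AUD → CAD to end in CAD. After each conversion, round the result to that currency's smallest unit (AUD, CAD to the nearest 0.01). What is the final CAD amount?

CHF 12,100,000.00 × 1.374 = AUD 16,625,400.00
AUD 16,625,400.00 × 0.9326 = CAD 15,504,848.04

CAD 15,504,848.04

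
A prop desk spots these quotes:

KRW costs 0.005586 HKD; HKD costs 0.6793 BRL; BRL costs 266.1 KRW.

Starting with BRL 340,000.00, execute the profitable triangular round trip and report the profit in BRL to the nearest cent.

Profit: BRL 3,309.91

Profitable loop is BRL → KRW → HKD → BRL:
BRL 340,000.00 × 266.1 = KRW 90,474,000
KRW 90,474,000 × 0.005586 = HKD 505,387.76
HKD 505,387.76 × 0.6793 = BRL 343,309.91
Profit = BRL 343,309.91 − BRL 340,000.00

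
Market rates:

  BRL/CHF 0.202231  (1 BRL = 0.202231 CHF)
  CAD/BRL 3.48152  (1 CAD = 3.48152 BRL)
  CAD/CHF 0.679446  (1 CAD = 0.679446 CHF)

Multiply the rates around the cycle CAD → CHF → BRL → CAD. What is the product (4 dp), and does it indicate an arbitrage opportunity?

Around CAD → CHF → BRL → CAD: 1 × 0.679446 ÷ 0.202231 ÷ 3.48152 = 0.965024
Product < 1; profitable direction is CAD → BRL → CHF → CAD.

0.9650 (arbitrage exists)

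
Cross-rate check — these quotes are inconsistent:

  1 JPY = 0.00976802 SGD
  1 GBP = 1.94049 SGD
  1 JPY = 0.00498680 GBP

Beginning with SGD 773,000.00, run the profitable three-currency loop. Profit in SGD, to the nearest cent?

Profitable loop is SGD → GBP → JPY → SGD:
SGD 773,000.00 ÷ 1.94049 = GBP 398,352.99
GBP 398,352.99 ÷ 0.00498680 = JPY 79,881,486
JPY 79,881,486 × 0.00976802 = SGD 780,283.95
Profit = SGD 780,283.95 − SGD 773,000.00

Profit: SGD 7,283.95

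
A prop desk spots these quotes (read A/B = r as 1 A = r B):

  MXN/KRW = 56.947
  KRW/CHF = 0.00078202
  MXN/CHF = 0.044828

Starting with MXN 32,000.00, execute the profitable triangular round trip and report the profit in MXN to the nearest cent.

Profit: MXN 211.48

Profitable loop is MXN → CHF → KRW → MXN:
MXN 32,000.00 × 0.044828 = CHF 1,434.50
CHF 1,434.50 ÷ 0.00078202 = KRW 1,834,347
KRW 1,834,347 ÷ 56.947 = MXN 32,211.48
Profit = MXN 32,211.48 − MXN 32,000.00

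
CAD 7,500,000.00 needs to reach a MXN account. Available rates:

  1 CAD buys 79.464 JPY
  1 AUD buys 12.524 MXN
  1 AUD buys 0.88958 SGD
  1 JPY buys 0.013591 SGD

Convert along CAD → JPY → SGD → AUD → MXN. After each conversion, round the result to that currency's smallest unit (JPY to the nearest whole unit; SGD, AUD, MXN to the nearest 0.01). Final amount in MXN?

MXN 114,035,782.50

CAD 7,500,000.00 × 79.464 = JPY 595,980,000
JPY 595,980,000 × 0.013591 = SGD 8,099,964.18
SGD 8,099,964.18 ÷ 0.88958 = AUD 9,105,380.27
AUD 9,105,380.27 × 12.524 = MXN 114,035,782.50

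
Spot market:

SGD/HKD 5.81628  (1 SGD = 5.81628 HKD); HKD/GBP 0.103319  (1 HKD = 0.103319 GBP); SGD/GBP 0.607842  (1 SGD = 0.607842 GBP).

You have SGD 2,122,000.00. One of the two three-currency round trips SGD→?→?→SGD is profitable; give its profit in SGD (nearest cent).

Profitable loop is SGD → GBP → HKD → SGD:
SGD 2,122,000.00 × 0.607842 = GBP 1,289,840.72
GBP 1,289,840.72 ÷ 0.103319 = HKD 12,484,061.25
HKD 12,484,061.25 ÷ 5.81628 = SGD 2,146,399.63
Profit = SGD 2,146,399.63 − SGD 2,122,000.00

Profit: SGD 24,399.63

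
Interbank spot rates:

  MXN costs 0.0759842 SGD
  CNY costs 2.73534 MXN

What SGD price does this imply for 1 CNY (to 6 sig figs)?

CNY/SGD = 0.207843

1 CNY × 2.73534 = 2.73534 MXN
2.73534 MXN × 0.0759842 = 0.207843 SGD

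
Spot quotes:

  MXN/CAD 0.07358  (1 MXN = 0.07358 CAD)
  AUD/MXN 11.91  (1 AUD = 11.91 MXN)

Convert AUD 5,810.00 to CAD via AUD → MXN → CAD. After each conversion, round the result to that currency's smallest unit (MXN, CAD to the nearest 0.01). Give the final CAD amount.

CAD 5,091.52

AUD 5,810.00 × 11.91 = MXN 69,197.10
MXN 69,197.10 × 0.07358 = CAD 5,091.52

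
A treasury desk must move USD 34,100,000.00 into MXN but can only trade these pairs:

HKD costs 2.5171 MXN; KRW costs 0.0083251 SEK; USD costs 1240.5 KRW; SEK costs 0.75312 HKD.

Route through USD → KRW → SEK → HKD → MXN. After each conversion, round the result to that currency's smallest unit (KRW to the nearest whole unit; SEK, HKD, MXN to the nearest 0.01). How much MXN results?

MXN 667,582,981.99

USD 34,100,000.00 × 1240.5 = KRW 42,301,050,000
KRW 42,301,050,000 × 0.0083251 = SEK 352,160,471.36
SEK 352,160,471.36 × 0.75312 = HKD 265,219,094.19
HKD 265,219,094.19 × 2.5171 = MXN 667,582,981.99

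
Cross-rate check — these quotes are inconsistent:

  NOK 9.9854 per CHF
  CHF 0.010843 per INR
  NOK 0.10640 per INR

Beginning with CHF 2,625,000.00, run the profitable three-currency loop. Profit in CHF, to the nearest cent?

Profit: CHF 46,176.62

Profitable loop is CHF → NOK → INR → CHF:
CHF 2,625,000.00 × 9.9854 = NOK 26,211,675.00
NOK 26,211,675.00 ÷ 0.10640 = INR 246,350,328.95
INR 246,350,328.95 × 0.010843 = CHF 2,671,176.62
Profit = CHF 2,671,176.62 − CHF 2,625,000.00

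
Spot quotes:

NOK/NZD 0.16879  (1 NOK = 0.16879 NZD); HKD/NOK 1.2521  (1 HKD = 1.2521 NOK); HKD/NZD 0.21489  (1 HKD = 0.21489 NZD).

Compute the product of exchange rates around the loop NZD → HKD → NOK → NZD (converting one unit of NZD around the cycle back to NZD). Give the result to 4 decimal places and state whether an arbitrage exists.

Around NZD → HKD → NOK → NZD: 1 ÷ 0.21489 × 1.2521 × 0.16879 = 0.983489
Product < 1; profitable direction is NZD → NOK → HKD → NZD.

0.9835 (arbitrage exists)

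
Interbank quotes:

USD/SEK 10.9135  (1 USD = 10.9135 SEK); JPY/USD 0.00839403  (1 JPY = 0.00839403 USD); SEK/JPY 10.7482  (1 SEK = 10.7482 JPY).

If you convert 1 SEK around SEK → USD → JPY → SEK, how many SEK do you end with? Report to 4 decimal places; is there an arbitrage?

Around SEK → USD → JPY → SEK: 1 ÷ 10.9135 ÷ 0.00839403 ÷ 10.7482 = 1.015616
Product > 1; profitable direction is SEK → USD → JPY → SEK.

1.0156 (arbitrage exists)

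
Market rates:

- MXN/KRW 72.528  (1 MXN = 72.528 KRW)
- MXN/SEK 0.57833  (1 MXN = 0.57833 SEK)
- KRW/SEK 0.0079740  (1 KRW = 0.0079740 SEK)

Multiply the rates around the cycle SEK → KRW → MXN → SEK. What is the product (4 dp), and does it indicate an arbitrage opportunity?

1.0000 (no arbitrage)

Around SEK → KRW → MXN → SEK: 1 ÷ 0.0079740 ÷ 72.528 × 0.57833 = 0.999986
Product ≈ 1 (deviation 0.001%, within rounding noise).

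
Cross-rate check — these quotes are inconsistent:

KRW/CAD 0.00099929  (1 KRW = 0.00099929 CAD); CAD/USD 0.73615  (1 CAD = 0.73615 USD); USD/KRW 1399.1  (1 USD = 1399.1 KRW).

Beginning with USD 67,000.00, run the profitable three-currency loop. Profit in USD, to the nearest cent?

Profit: USD 1,957.49

Profitable loop is USD → KRW → CAD → USD:
USD 67,000.00 × 1399.1 = KRW 93,739,700
KRW 93,739,700 × 0.00099929 = CAD 93,673.14
CAD 93,673.14 × 0.73615 = USD 68,957.49
Profit = USD 68,957.49 − USD 67,000.00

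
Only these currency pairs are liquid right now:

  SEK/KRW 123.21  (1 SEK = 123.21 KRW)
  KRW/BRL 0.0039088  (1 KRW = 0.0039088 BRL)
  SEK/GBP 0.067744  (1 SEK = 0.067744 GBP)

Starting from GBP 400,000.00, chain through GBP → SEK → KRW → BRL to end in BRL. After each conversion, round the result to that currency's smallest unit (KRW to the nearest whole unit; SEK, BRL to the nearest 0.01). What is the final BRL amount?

GBP 400,000.00 ÷ 0.067744 = SEK 5,904,581.96
SEK 5,904,581.96 × 123.21 = KRW 727,503,543
KRW 727,503,543 × 0.0039088 = BRL 2,843,665.85

BRL 2,843,665.85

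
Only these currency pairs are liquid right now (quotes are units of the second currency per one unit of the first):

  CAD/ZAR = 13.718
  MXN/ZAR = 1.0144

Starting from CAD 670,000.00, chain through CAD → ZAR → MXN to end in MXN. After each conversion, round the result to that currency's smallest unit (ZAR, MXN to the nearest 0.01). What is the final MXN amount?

CAD 670,000.00 × 13.718 = ZAR 9,191,060.00
ZAR 9,191,060.00 ÷ 1.0144 = MXN 9,060,587.54

MXN 9,060,587.54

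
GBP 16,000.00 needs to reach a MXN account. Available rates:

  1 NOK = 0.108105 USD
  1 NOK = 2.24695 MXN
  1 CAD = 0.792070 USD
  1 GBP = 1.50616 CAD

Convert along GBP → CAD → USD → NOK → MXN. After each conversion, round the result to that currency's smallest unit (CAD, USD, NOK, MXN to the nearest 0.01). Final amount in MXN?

GBP 16,000.00 × 1.50616 = CAD 24,098.56
CAD 24,098.56 × 0.792070 = USD 19,087.75
USD 19,087.75 ÷ 0.108105 = NOK 176,566.76
NOK 176,566.76 × 2.24695 = MXN 396,736.68

MXN 396,736.68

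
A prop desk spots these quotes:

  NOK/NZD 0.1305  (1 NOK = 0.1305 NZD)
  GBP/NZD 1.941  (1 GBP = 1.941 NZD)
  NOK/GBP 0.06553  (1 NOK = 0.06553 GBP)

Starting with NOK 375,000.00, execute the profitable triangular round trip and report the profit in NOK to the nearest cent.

Profitable loop is NOK → NZD → GBP → NOK:
NOK 375,000.00 × 0.1305 = NZD 48,937.50
NZD 48,937.50 ÷ 1.941 = GBP 25,212.52
GBP 25,212.52 ÷ 0.06553 = NOK 384,747.74
Profit = NOK 384,747.74 − NOK 375,000.00

Profit: NOK 9,747.74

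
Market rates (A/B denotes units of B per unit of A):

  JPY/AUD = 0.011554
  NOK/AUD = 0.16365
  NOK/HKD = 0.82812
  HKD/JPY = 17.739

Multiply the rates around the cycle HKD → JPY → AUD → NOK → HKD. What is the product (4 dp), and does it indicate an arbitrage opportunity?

1.0371 (arbitrage exists)

Around HKD → JPY → AUD → NOK → HKD: 1 × 17.739 × 0.011554 ÷ 0.16365 × 0.82812 = 1.037143
Product > 1; profitable direction is HKD → JPY → AUD → NOK → HKD.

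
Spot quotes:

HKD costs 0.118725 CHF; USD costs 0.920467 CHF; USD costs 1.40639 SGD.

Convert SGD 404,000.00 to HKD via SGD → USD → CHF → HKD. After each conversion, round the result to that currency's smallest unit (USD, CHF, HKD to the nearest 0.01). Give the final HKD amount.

HKD 2,227,109.88

SGD 404,000.00 ÷ 1.40639 = USD 287,260.29
USD 287,260.29 × 0.920467 = CHF 264,413.62
CHF 264,413.62 ÷ 0.118725 = HKD 2,227,109.88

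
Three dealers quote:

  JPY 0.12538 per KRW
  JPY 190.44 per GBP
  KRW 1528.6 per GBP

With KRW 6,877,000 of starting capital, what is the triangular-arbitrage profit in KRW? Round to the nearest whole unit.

Profit: KRW 43,906

Profitable loop is KRW → JPY → GBP → KRW:
KRW 6,877,000 × 0.12538 = JPY 862,238
JPY 862,238 ÷ 190.44 = GBP 4,527.61
GBP 4,527.61 × 1528.6 = KRW 6,920,906
Profit = KRW 6,920,906 − KRW 6,877,000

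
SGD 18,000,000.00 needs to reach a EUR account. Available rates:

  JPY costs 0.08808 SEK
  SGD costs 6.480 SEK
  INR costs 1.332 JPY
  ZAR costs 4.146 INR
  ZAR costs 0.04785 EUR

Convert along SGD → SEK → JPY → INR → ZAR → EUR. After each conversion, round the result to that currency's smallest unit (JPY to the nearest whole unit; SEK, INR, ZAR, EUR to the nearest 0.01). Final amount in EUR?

SGD 18,000,000.00 × 6.480 = SEK 116,640,000.00
SEK 116,640,000.00 ÷ 0.08808 = JPY 1,324,250,681
JPY 1,324,250,681 ÷ 1.332 = INR 994,182,192.94
INR 994,182,192.94 ÷ 4.146 = ZAR 239,793,100.08
ZAR 239,793,100.08 × 0.04785 = EUR 11,474,099.84

EUR 11,474,099.84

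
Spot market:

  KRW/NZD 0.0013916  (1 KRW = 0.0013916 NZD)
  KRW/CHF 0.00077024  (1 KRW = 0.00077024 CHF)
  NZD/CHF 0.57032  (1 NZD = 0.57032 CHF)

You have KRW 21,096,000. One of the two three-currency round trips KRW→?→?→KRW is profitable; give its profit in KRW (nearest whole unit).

Profit: KRW 641,374

Profitable loop is KRW → NZD → CHF → KRW:
KRW 21,096,000 × 0.0013916 = NZD 29,357.19
NZD 29,357.19 × 0.57032 = CHF 16,742.99
CHF 16,742.99 ÷ 0.00077024 = KRW 21,737,374
Profit = KRW 21,737,374 − KRW 21,096,000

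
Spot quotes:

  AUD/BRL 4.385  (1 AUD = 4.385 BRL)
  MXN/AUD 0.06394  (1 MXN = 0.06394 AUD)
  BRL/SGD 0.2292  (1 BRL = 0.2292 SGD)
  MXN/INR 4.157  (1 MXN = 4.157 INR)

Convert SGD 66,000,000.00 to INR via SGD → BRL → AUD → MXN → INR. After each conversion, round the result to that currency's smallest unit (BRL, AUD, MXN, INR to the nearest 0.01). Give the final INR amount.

SGD 66,000,000.00 ÷ 0.2292 = BRL 287,958,115.18
BRL 287,958,115.18 ÷ 4.385 = AUD 65,668,897.42
AUD 65,668,897.42 ÷ 0.06394 = MXN 1,027,039,371.60
MXN 1,027,039,371.60 × 4.157 = INR 4,269,402,667.74

INR 4,269,402,667.74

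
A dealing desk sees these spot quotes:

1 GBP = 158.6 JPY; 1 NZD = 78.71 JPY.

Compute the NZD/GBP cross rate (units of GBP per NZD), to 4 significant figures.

NZD/GBP = 0.4963

1 NZD × 78.71 = 78.71 JPY
78.71 JPY ÷ 158.6 = 0.49628 GBP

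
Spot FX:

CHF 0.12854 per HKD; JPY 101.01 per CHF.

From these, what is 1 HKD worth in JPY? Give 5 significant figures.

1 HKD × 0.12854 = 0.12854 CHF
0.12854 CHF × 101.01 = 12.9838 JPY

HKD/JPY = 12.984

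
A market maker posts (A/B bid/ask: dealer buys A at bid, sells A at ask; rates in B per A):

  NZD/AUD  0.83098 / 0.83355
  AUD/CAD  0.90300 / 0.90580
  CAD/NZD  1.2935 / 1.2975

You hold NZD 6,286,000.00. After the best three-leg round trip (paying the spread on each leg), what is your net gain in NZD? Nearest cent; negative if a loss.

Net profit: NZD 130,571.50

Best loop NZD → CAD → AUD → NZD:
NZD 6,286,000.00 ÷ 1.2975 (buy CAD at ask) = CAD 4,844,701.35
CAD 4,844,701.35 ÷ 0.90580 (buy AUD at ask) = AUD 5,348,533.17
AUD 5,348,533.17 ÷ 0.83355 (buy NZD at ask) = NZD 6,416,571.50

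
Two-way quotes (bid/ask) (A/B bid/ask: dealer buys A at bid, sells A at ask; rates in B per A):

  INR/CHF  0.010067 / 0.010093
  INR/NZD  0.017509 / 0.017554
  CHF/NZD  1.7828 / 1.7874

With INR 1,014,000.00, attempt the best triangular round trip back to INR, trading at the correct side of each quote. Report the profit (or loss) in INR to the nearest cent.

Best loop INR → CHF → NZD → INR:
INR 1,014,000.00 × 0.010067 (sell INR at bid) = CHF 10,207.94
CHF 10,207.94 × 1.7828 (sell CHF at bid) = NZD 18,198.71
NZD 18,198.71 ÷ 0.017554 (buy INR at ask) = INR 1,036,727.35

Net profit: INR 22,727.35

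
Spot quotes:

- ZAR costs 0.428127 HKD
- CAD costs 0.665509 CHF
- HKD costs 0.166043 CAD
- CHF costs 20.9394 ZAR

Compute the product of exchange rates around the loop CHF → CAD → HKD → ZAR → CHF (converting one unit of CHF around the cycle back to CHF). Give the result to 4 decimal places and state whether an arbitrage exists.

1.0095 (arbitrage exists)

Around CHF → CAD → HKD → ZAR → CHF: 1 ÷ 0.665509 ÷ 0.166043 ÷ 0.428127 ÷ 20.9394 = 1.009459
Product > 1; profitable direction is CHF → CAD → HKD → ZAR → CHF.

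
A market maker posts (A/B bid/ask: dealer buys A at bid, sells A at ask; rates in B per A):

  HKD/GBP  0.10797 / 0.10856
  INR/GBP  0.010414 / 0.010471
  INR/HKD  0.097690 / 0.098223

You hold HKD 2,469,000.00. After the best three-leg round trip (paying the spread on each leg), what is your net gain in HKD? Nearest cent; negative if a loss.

Best loop HKD → GBP → INR → HKD:
HKD 2,469,000.00 × 0.10797 (sell HKD at bid) = GBP 266,577.93
GBP 266,577.93 ÷ 0.010471 (buy INR at ask) = INR 25,458,688.76
INR 25,458,688.76 × 0.097690 (sell INR at bid) = HKD 2,487,059.30

Net profit: HKD 18,059.30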